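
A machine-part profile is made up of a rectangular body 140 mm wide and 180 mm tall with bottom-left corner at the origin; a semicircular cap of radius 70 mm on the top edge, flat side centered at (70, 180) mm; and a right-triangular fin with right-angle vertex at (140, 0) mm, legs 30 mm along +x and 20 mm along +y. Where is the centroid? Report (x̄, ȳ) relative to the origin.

rectangular body: A = 140 × 180 = 25200.00, centroid at (70.00, 90.00).
semicircular top: A = ½π·70² = 7696.90, centroid at (70.00, 209.71).
triangular fin: A = ½·30·20 = 300.00, centroid at (150.00, 6.67).
ΣA = 33196.90 mm², ΣAx̄ = 2347783.14 mm³, ΣAȳ = 3884109.03 mm³.
x̄ = 2347783.14/33196.90 = 70.72 mm; ȳ = 3884109.03/33196.90 = 117.00 mm.

x̄ = 70.72 mm, ȳ = 117.00 mm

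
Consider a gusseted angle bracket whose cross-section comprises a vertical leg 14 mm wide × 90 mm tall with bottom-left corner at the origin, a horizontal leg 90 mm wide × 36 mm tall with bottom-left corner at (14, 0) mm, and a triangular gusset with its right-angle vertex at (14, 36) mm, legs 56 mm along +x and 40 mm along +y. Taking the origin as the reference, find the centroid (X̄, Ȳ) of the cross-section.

X̄ = 42.09 mm, Ȳ = 30.30 mm

vertical leg: A = 14 × 90 = 1260.00, centroid at (7.00, 45.00).
horizontal leg: A = 90 × 36 = 3240.00, centroid at (59.00, 18.00).
gusset: A = ½·56·40 = 1120.00, centroid at (32.67, 49.33).
ΣA = 5620.00 mm², ΣAX̄ = 236566.67 mm³, ΣAȲ = 170273.33 mm³.
X̄ = 236566.67/5620.00 = 42.09 mm; Ȳ = 170273.33/5620.00 = 30.30 mm.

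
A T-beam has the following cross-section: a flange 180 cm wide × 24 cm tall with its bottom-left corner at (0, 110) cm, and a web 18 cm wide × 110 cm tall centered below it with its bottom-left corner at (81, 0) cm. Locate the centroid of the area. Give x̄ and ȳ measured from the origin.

x̄ = 90.00 cm, ȳ = 100.94 cm

Part | A | x̄ᵢ | ȳᵢ | A·x̄ᵢ | A·ȳᵢ
web | 1980.00 | 90.00 | 55.00 | 178200.00 | 108900.00
flange | 4320.00 | 90.00 | 122.00 | 388800.00 | 527040.00
Σ | 6300.00 |  |  | 567000.00 | 635940.00
x̄ = 567000.00 / 6300.00 = 90.00 cm
ȳ = 635940.00 / 6300.00 = 100.94 cm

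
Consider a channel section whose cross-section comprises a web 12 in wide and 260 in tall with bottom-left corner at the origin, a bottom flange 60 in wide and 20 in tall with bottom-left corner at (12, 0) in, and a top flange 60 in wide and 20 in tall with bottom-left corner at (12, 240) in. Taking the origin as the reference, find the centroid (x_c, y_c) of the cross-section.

x_c = 21.65 in, y_c = 130.00 in

web: A = 12 × 260 = 3120.00, centroid at (6.00, 130.00).
bottom flange: A = 60 × 20 = 1200.00, centroid at (42.00, 10.00).
top flange: A = 60 × 20 = 1200.00, centroid at (42.00, 250.00).
ΣA = 5520.00 in²
ΣAx_c = (3120.00)(6.00) + (1200.00)(42.00) + (1200.00)(42.00) = 119520.00 in³
ΣAy_c = (3120.00)(130.00) + (1200.00)(10.00) + (1200.00)(250.00) = 717600.00 in³
x_c = 119520.00 / 5520.00 = 21.65 in
y_c = 717600.00 / 5520.00 = 130.00 in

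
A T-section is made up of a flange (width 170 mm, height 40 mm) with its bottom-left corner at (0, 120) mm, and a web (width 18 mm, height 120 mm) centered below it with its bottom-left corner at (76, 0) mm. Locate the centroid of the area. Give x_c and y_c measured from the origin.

x_c = 85.00 mm, y_c = 120.71 mm

web: A = 18 × 120 = 2160.00, centroid at (85.00, 60.00).
flange: A = 170 × 40 = 6800.00, centroid at (85.00, 140.00).
ΣA = 8960.00 mm²
ΣAx_c = (2160.00)(85.00) + (6800.00)(85.00) = 761600.00 mm³
ΣAy_c = (2160.00)(60.00) + (6800.00)(140.00) = 1081600.00 mm³
x_c = 761600.00 / 8960.00 = 85.00 mm
y_c = 1081600.00 / 8960.00 = 120.71 mm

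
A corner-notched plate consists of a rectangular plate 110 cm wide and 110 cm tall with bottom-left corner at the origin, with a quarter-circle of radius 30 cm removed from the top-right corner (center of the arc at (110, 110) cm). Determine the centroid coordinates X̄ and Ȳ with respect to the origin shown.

Part | A | x̄ᵢ | ȳᵢ | A·x̄ᵢ | A·ȳᵢ
plate | 12100.00 | 55.00 | 55.00 | 665500.00 | 665500.00
removed quarter-circle | -706.86 | 97.27 | 97.27 | -68754.42 | -68754.42
Σ | 11393.14 |  |  | 596745.58 | 596745.58
X̄ = 596745.58 / 11393.14 = 52.38 cm
Ȳ = 596745.58 / 11393.14 = 52.38 cm

X̄ = 52.38 cm, Ȳ = 52.38 cm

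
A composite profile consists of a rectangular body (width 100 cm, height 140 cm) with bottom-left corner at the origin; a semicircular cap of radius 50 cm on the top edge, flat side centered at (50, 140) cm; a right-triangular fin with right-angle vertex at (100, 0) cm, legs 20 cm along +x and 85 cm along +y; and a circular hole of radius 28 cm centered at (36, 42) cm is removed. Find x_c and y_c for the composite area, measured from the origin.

rectangular body: A = 100 × 140 = 14000.00, centroid at (50.00, 70.00).
semicircular top: A = ½π·50² = 3926.99, centroid at (50.00, 161.22).
triangular fin: A = ½·20·85 = 850.00, centroid at (106.67, 28.33).
hole: A = −π·28² = -2463.01, centroid at (36.00, 42.00).
ΣA = 16313.98 cm²
ΣAx_c = (14000.00)(50.00) + (3926.99)(50.00) + (850.00)(106.67) + (-2463.01)(36.00) = 898347.90 cm³
ΣAy_c = (14000.00)(70.00) + (3926.99)(161.22) + (850.00)(28.33) + (-2463.01)(42.00) = 1533749.02 cm³
x_c = 898347.90 / 16313.98 = 55.07 cm
y_c = 1533749.02 / 16313.98 = 94.01 cm

x_c = 55.07 cm, y_c = 94.01 cm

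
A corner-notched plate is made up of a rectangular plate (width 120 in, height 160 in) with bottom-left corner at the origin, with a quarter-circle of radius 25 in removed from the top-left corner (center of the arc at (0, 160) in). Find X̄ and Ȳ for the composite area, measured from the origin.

Part | A | x̄ᵢ | ȳᵢ | A·x̄ᵢ | A·ȳᵢ
plate | 19200.00 | 60.00 | 80.00 | 1152000.00 | 1536000.00
removed quarter-circle | -490.87 | 10.61 | 149.39 | -5208.33 | -73331.48
Σ | 18709.13 |  |  | 1146791.67 | 1462668.52
X̄ = 1146791.67 / 18709.13 = 61.30 in
Ȳ = 1462668.52 / 18709.13 = 78.18 in

X̄ = 61.30 in, Ȳ = 78.18 in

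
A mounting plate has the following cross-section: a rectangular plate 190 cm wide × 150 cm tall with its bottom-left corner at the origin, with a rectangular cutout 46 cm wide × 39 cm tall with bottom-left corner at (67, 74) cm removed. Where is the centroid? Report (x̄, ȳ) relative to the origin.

x̄ = 95.34 cm, ȳ = 73.76 cm

Part | A | x̄ᵢ | ȳᵢ | A·x̄ᵢ | A·ȳᵢ
plate | 28500.00 | 95.00 | 75.00 | 2707500.00 | 2137500.00
hole | -1794.00 | 90.00 | 93.50 | -161460.00 | -167739.00
Σ | 26706.00 |  |  | 2546040.00 | 1969761.00
x̄ = 2546040.00 / 26706.00 = 95.34 cm
ȳ = 1969761.00 / 26706.00 = 73.76 cm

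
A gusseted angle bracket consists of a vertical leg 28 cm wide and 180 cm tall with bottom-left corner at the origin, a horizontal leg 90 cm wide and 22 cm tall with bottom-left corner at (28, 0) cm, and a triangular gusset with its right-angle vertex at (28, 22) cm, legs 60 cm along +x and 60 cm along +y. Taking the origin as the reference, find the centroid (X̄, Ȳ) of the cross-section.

vertical leg: A = 28 × 180 = 5040.00, centroid at (14.00, 90.00).
horizontal leg: A = 90 × 22 = 1980.00, centroid at (73.00, 11.00).
gusset: A = ½·60·60 = 1800.00, centroid at (48.00, 42.00).
ΣA = 8820.00 cm²
ΣAX̄ = (5040.00)(14.00) + (1980.00)(73.00) + (1800.00)(48.00) = 301500.00 cm³
ΣAȲ = (5040.00)(90.00) + (1980.00)(11.00) + (1800.00)(42.00) = 550980.00 cm³
X̄ = 301500.00 / 8820.00 = 34.18 cm
Ȳ = 550980.00 / 8820.00 = 62.47 cm

X̄ = 34.18 cm, Ȳ = 62.47 cm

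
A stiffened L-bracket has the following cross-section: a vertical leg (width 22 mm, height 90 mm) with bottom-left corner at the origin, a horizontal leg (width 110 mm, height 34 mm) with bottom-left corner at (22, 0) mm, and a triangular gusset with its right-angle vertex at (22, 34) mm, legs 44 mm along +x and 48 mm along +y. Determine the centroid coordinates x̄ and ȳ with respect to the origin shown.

x̄ = 51.43 mm, ȳ = 30.32 mm

vertical leg: A = 22 × 90 = 1980.00, centroid at (11.00, 45.00).
horizontal leg: A = 110 × 34 = 3740.00, centroid at (77.00, 17.00).
gusset: A = ½·44·48 = 1056.00, centroid at (36.67, 50.00).
ΣA = 6776.00 mm²
ΣAx̄ = (1980.00)(11.00) + (3740.00)(77.00) + (1056.00)(36.67) = 348480.00 mm³
ΣAȳ = (1980.00)(45.00) + (3740.00)(17.00) + (1056.00)(50.00) = 205480.00 mm³
x̄ = 348480.00 / 6776.00 = 51.43 mm
ȳ = 205480.00 / 6776.00 = 30.32 mm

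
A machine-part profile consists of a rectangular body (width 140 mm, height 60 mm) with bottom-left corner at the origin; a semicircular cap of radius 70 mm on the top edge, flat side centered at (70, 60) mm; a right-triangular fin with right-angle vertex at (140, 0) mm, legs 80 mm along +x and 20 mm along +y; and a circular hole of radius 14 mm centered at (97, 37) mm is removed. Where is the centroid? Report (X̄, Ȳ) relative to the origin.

X̄ = 73.73 mm, Ȳ = 56.82 mm

rectangular body: A = 140 × 60 = 8400.00, centroid at (70.00, 30.00).
semicircular top: A = ½π·70² = 7696.90, centroid at (70.00, 89.71).
triangular fin: A = ½·80·20 = 800.00, centroid at (166.67, 6.67).
hole: A = −π·14² = -615.75, centroid at (97.00, 37.00).
ΣA = 16281.15 mm², ΣAX̄ = 1200388.51 mm³, ΣAȲ = 925031.29 mm³.
X̄ = 1200388.51/16281.15 = 73.73 mm; Ȳ = 925031.29/16281.15 = 56.82 mm.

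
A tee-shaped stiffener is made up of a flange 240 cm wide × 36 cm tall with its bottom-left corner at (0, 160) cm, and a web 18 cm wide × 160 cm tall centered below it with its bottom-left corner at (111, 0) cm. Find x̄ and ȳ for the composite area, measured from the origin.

web: A = 18 × 160 = 2880.00, centroid at (120.00, 80.00).
flange: A = 240 × 36 = 8640.00, centroid at (120.00, 178.00).
ΣA = 11520.00 cm², ΣAx̄ = 1382400.00 cm³, ΣAȳ = 1768320.00 cm³.
x̄ = 1382400.00/11520.00 = 120.00 cm; ȳ = 1768320.00/11520.00 = 153.50 cm.

x̄ = 120.00 cm, ȳ = 153.50 cm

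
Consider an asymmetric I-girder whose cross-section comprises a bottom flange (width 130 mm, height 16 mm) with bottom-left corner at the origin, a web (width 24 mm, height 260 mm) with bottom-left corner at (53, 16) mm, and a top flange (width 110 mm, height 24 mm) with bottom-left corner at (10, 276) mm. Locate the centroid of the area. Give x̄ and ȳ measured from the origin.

x̄ = 65.00 mm, ȳ = 154.01 mm

bottom flange: A = 130 × 16 = 2080.00, centroid at (65.00, 8.00).
web: A = 24 × 260 = 6240.00, centroid at (65.00, 146.00).
top flange: A = 110 × 24 = 2640.00, centroid at (65.00, 288.00).
ΣA = 10960.00 mm², ΣAx̄ = 712400.00 mm³, ΣAȳ = 1688000.00 mm³.
x̄ = 712400.00/10960.00 = 65.00 mm; ȳ = 1688000.00/10960.00 = 154.01 mm.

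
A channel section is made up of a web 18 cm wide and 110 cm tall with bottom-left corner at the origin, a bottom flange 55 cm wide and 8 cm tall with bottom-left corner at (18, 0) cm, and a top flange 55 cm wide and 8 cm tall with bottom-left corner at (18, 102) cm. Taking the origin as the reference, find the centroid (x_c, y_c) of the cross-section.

Part | A | x̄ᵢ | ȳᵢ | A·x̄ᵢ | A·ȳᵢ
web | 1980.00 | 9.00 | 55.00 | 17820.00 | 108900.00
bottom flange | 440.00 | 45.50 | 4.00 | 20020.00 | 1760.00
top flange | 440.00 | 45.50 | 106.00 | 20020.00 | 46640.00
Σ | 2860.00 |  |  | 57860.00 | 157300.00
x_c = 57860.00 / 2860.00 = 20.23 cm
y_c = 157300.00 / 2860.00 = 55.00 cm

x_c = 20.23 cm, y_c = 55.00 cm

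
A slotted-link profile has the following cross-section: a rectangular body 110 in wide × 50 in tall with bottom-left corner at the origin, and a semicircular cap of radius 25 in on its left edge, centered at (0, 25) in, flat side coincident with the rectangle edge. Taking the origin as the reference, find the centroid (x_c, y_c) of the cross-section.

x_c = 45.06 in, y_c = 25.00 in

rectangular body: A = 110 × 50 = 5500.00, centroid at (55.00, 25.00).
semicircular end: A = ½π·25² = 981.75, centroid at (-10.61, 25.00).
ΣA = 6481.75 in²
ΣAx_c = (5500.00)(55.00) + (981.75)(-10.61) = 292083.33 in³
ΣAy_c = (5500.00)(25.00) + (981.75)(25.00) = 162043.69 in³
x_c = 292083.33 / 6481.75 = 45.06 in
y_c = 162043.69 / 6481.75 = 25.00 in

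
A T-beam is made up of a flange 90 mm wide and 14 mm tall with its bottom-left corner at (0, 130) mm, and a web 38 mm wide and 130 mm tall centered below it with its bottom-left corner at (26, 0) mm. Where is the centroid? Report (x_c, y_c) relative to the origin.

x_c = 45.00 mm, y_c = 79.63 mm

web: A = 38 × 130 = 4940.00, centroid at (45.00, 65.00).
flange: A = 90 × 14 = 1260.00, centroid at (45.00, 137.00).
ΣA = 6200.00 mm², ΣAx_c = 279000.00 mm³, ΣAy_c = 493720.00 mm³.
x_c = 279000.00/6200.00 = 45.00 mm; y_c = 493720.00/6200.00 = 79.63 mm.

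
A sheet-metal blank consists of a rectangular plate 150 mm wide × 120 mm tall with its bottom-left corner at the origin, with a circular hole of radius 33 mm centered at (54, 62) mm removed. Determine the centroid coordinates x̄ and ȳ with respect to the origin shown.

plate: A = 150 × 120 = 18000.00, centroid at (75.00, 60.00).
hole: A = −π·33² = -3421.19, centroid at (54.00, 62.00).
ΣA = 14578.81 mm², ΣAx̄ = 1165255.50 mm³, ΣAȳ = 867885.95 mm³.
x̄ = 1165255.50/14578.81 = 79.93 mm; ȳ = 867885.95/14578.81 = 59.53 mm.

x̄ = 79.93 mm, ȳ = 59.53 mm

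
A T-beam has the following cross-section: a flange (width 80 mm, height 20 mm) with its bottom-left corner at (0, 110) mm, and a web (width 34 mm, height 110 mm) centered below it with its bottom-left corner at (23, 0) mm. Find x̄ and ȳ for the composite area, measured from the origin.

web: A = 34 × 110 = 3740.00, centroid at (40.00, 55.00).
flange: A = 80 × 20 = 1600.00, centroid at (40.00, 120.00).
ΣA = 5340.00 mm², ΣAx̄ = 213600.00 mm³, ΣAȳ = 397700.00 mm³.
x̄ = 213600.00/5340.00 = 40.00 mm; ȳ = 397700.00/5340.00 = 74.48 mm.

x̄ = 40.00 mm, ȳ = 74.48 mm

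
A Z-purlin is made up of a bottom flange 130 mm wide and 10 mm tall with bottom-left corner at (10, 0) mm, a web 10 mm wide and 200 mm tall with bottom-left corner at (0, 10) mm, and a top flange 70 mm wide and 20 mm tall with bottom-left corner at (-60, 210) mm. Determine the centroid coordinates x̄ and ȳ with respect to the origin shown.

x̄ = 15.43 mm, ȳ = 113.72 mm

bottom flange: A = 130 × 10 = 1300.00, centroid at (75.00, 5.00).
web: A = 10 × 200 = 2000.00, centroid at (5.00, 110.00).
top flange: A = 70 × 20 = 1400.00, centroid at (-25.00, 220.00).
ΣA = 4700.00 mm²
ΣAx̄ = (1300.00)(75.00) + (2000.00)(5.00) + (1400.00)(-25.00) = 72500.00 mm³
ΣAȳ = (1300.00)(5.00) + (2000.00)(110.00) + (1400.00)(220.00) = 534500.00 mm³
x̄ = 72500.00 / 4700.00 = 15.43 mm
ȳ = 534500.00 / 4700.00 = 113.72 mm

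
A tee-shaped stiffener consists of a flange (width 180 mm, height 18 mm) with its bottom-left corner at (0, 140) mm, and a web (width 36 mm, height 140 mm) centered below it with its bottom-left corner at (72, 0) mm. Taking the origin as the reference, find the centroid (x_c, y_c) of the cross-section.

x_c = 90.00 mm, y_c = 100.91 mm

web: A = 36 × 140 = 5040.00, centroid at (90.00, 70.00).
flange: A = 180 × 18 = 3240.00, centroid at (90.00, 149.00).
ΣA = 8280.00 mm², ΣAx_c = 745200.00 mm³, ΣAy_c = 835560.00 mm³.
x_c = 745200.00/8280.00 = 90.00 mm; y_c = 835560.00/8280.00 = 100.91 mm.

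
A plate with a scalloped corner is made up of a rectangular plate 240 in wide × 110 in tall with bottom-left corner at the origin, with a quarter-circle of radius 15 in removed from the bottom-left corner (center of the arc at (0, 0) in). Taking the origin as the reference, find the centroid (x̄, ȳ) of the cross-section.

plate: A = 240 × 110 = 26400.00, centroid at (120.00, 55.00).
removed quarter-circle: A = −¼π·15² = -176.71, centroid at (6.37, 6.37).
ΣA = 26223.29 in², ΣAx̄ = 3166875.00 in³, ΣAȳ = 1450875.00 in³.
x̄ = 3166875.00/26223.29 = 120.77 in; ȳ = 1450875.00/26223.29 = 55.33 in.

x̄ = 120.77 in, ȳ = 55.33 in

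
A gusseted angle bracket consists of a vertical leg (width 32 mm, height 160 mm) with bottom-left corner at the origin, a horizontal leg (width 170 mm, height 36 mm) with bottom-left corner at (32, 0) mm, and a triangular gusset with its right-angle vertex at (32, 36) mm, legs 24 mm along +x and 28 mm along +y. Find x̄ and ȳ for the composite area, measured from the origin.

x̄ = 70.09 mm, ȳ = 46.22 mm

Part | A | x̄ᵢ | ȳᵢ | A·x̄ᵢ | A·ȳᵢ
vertical leg | 5120.00 | 16.00 | 80.00 | 81920.00 | 409600.00
horizontal leg | 6120.00 | 117.00 | 18.00 | 716040.00 | 110160.00
gusset | 336.00 | 40.00 | 45.33 | 13440.00 | 15232.00
Σ | 11576.00 |  |  | 811400.00 | 534992.00
x̄ = 811400.00 / 11576.00 = 70.09 mm
ȳ = 534992.00 / 11576.00 = 46.22 mm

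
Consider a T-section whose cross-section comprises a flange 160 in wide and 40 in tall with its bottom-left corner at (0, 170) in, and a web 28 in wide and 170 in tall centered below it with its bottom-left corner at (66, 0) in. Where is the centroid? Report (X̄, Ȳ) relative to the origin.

web: A = 28 × 170 = 4760.00, centroid at (80.00, 85.00).
flange: A = 160 × 40 = 6400.00, centroid at (80.00, 190.00).
ΣA = 11160.00 in²
ΣAX̄ = (4760.00)(80.00) + (6400.00)(80.00) = 892800.00 in³
ΣAȲ = (4760.00)(85.00) + (6400.00)(190.00) = 1620600.00 in³
X̄ = 892800.00 / 11160.00 = 80.00 in
Ȳ = 1620600.00 / 11160.00 = 145.22 in

X̄ = 80.00 in, Ȳ = 145.22 in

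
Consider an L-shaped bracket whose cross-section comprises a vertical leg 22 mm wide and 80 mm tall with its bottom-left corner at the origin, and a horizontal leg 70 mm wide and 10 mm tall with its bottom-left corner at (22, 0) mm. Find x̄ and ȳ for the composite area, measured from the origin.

vertical leg: A = 22 × 80 = 1760.00, centroid at (11.00, 40.00).
horizontal leg: A = 70 × 10 = 700.00, centroid at (57.00, 5.00).
ΣA = 2460.00 mm², ΣAx̄ = 59260.00 mm³, ΣAȳ = 73900.00 mm³.
x̄ = 59260.00/2460.00 = 24.09 mm; ȳ = 73900.00/2460.00 = 30.04 mm.

x̄ = 24.09 mm, ȳ = 30.04 mm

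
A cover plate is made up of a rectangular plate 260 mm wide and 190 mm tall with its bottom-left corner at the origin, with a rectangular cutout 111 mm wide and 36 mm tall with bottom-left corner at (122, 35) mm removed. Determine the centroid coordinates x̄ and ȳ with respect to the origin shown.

plate: A = 260 × 190 = 49400.00, centroid at (130.00, 95.00).
hole: A = −(111 × 36) = -3996.00, centroid at (177.50, 53.00).
ΣA = 45404.00 mm², ΣAx̄ = 5712710.00 mm³, ΣAȳ = 4481212.00 mm³.
x̄ = 5712710.00/45404.00 = 125.82 mm; ȳ = 4481212.00/45404.00 = 98.70 mm.

x̄ = 125.82 mm, ȳ = 98.70 mm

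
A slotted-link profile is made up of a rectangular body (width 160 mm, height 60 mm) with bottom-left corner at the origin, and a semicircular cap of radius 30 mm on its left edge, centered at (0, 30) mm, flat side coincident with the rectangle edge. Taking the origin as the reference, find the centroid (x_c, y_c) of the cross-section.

x_c = 68.10 mm, y_c = 30.00 mm

Part | A | x̄ᵢ | ȳᵢ | A·x̄ᵢ | A·ȳᵢ
rectangular body | 9600.00 | 80.00 | 30.00 | 768000.00 | 288000.00
semicircular end | 1413.72 | -12.73 | 30.00 | -18000.00 | 42411.50
Σ | 11013.72 |  |  | 750000.00 | 330411.50
x_c = 750000.00 / 11013.72 = 68.10 mm
y_c = 330411.50 / 11013.72 = 30.00 mm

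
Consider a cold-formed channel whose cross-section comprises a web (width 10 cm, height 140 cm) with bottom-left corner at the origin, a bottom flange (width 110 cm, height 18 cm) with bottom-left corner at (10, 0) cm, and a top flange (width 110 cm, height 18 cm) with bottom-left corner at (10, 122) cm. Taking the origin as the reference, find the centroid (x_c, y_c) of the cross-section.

web: A = 10 × 140 = 1400.00, centroid at (5.00, 70.00).
bottom flange: A = 110 × 18 = 1980.00, centroid at (65.00, 9.00).
top flange: A = 110 × 18 = 1980.00, centroid at (65.00, 131.00).
ΣA = 5360.00 cm²
ΣAx_c = (1400.00)(5.00) + (1980.00)(65.00) + (1980.00)(65.00) = 264400.00 cm³
ΣAy_c = (1400.00)(70.00) + (1980.00)(9.00) + (1980.00)(131.00) = 375200.00 cm³
x_c = 264400.00 / 5360.00 = 49.33 cm
y_c = 375200.00 / 5360.00 = 70.00 cm

x_c = 49.33 cm, y_c = 70.00 cm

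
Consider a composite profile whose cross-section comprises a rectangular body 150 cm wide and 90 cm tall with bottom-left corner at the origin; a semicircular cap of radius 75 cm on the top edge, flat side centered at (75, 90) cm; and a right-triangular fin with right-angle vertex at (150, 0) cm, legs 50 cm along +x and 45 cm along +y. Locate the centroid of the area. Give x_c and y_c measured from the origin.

x_c = 79.40 cm, y_c = 72.50 cm

rectangular body: A = 150 × 90 = 13500.00, centroid at (75.00, 45.00).
semicircular top: A = ½π·75² = 8835.73, centroid at (75.00, 121.83).
triangular fin: A = ½·50·45 = 1125.00, centroid at (166.67, 15.00).
ΣA = 23460.73 cm², ΣAx_c = 1862679.70 cm³, ΣAy_c = 1700840.64 cm³.
x_c = 1862679.70/23460.73 = 79.40 cm; y_c = 1700840.64/23460.73 = 72.50 cm.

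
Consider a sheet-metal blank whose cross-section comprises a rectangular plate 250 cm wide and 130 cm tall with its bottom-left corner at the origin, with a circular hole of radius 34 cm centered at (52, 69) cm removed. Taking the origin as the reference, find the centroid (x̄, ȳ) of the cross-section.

x̄ = 134.18 cm, ȳ = 64.50 cm

Part | A | x̄ᵢ | ȳᵢ | A·x̄ᵢ | A·ȳᵢ
plate | 32500.00 | 125.00 | 65.00 | 4062500.00 | 2112500.00
hole | -3631.68 | 52.00 | 69.00 | -188847.42 | -250586.00
Σ | 28868.32 |  |  | 3873652.58 | 1861914.00
x̄ = 3873652.58 / 28868.32 = 134.18 cm
ȳ = 1861914.00 / 28868.32 = 64.50 cm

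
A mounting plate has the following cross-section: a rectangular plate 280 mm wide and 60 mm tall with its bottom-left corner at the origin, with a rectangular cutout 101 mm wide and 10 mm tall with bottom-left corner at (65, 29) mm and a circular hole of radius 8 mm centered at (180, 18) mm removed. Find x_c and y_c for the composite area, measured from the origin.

x_c = 141.07 mm, y_c = 29.90 mm

plate: A = 280 × 60 = 16800.00, centroid at (140.00, 30.00).
hole 1: A = −(101 × 10) = -1010.00, centroid at (115.50, 34.00).
hole 2: A = −π·8² = -201.06, centroid at (180.00, 18.00).
ΣA = 15588.94 mm², ΣAx_c = 2199153.85 mm³, ΣAy_c = 466040.89 mm³.
x_c = 2199153.85/15588.94 = 141.07 mm; y_c = 466040.89/15588.94 = 29.90 mm.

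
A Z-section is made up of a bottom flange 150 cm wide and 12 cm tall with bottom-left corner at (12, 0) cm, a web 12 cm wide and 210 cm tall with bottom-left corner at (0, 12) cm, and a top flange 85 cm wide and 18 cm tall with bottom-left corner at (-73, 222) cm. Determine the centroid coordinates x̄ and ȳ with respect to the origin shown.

bottom flange: A = 150 × 12 = 1800.00, centroid at (87.00, 6.00).
web: A = 12 × 210 = 2520.00, centroid at (6.00, 117.00).
top flange: A = 85 × 18 = 1530.00, centroid at (-30.50, 231.00).
ΣA = 5850.00 cm²
ΣAx̄ = (1800.00)(87.00) + (2520.00)(6.00) + (1530.00)(-30.50) = 125055.00 cm³
ΣAȳ = (1800.00)(6.00) + (2520.00)(117.00) + (1530.00)(231.00) = 659070.00 cm³
x̄ = 125055.00 / 5850.00 = 21.38 cm
ȳ = 659070.00 / 5850.00 = 112.66 cm

x̄ = 21.38 cm, ȳ = 112.66 cm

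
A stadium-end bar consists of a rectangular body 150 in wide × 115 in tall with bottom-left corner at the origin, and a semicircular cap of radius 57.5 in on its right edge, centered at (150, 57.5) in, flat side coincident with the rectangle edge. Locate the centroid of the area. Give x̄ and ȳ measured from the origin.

Part | A | x̄ᵢ | ȳᵢ | A·x̄ᵢ | A·ȳᵢ
rectangular body | 17250.00 | 75.00 | 57.50 | 1293750.00 | 991875.00
semicircular end | 5193.45 | 174.40 | 57.50 | 905756.39 | 298623.11
Σ | 22443.45 |  |  | 2199506.39 | 1290498.11
x̄ = 2199506.39 / 22443.45 = 98.00 in
ȳ = 1290498.11 / 22443.45 = 57.50 in

x̄ = 98.00 in, ȳ = 57.50 in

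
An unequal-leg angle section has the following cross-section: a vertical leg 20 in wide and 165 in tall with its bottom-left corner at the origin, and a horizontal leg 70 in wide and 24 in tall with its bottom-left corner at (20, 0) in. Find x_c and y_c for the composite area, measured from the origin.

x_c = 25.18 in, y_c = 58.72 in

vertical leg: A = 20 × 165 = 3300.00, centroid at (10.00, 82.50).
horizontal leg: A = 70 × 24 = 1680.00, centroid at (55.00, 12.00).
ΣA = 4980.00 in², ΣAx_c = 125400.00 in³, ΣAy_c = 292410.00 in³.
x_c = 125400.00/4980.00 = 25.18 in; y_c = 292410.00/4980.00 = 58.72 in.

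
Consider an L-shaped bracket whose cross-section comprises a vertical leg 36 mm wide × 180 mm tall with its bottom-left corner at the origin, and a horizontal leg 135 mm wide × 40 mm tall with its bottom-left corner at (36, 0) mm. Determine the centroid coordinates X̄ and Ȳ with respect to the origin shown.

X̄ = 56.86 mm, Ȳ = 58.18 mm

vertical leg: A = 36 × 180 = 6480.00, centroid at (18.00, 90.00).
horizontal leg: A = 135 × 40 = 5400.00, centroid at (103.50, 20.00).
ΣA = 11880.00 mm²
ΣAX̄ = (6480.00)(18.00) + (5400.00)(103.50) = 675540.00 mm³
ΣAȲ = (6480.00)(90.00) + (5400.00)(20.00) = 691200.00 mm³
X̄ = 675540.00 / 11880.00 = 56.86 mm
Ȳ = 691200.00 / 11880.00 = 58.18 mm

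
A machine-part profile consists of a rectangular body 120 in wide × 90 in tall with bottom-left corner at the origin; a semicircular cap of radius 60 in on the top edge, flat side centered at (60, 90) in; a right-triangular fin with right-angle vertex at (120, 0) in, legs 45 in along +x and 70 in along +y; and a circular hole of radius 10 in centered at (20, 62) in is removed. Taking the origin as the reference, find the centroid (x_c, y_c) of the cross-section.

rectangular body: A = 120 × 90 = 10800.00, centroid at (60.00, 45.00).
semicircular top: A = ½π·60² = 5654.87, centroid at (60.00, 115.46).
triangular fin: A = ½·45·70 = 1575.00, centroid at (135.00, 23.33).
hole: A = −π·10² = -314.16, centroid at (20.00, 62.00).
ΣA = 17715.71 in², ΣAx_c = 1193633.82 in³, ΣAy_c = 1156210.14 in³.
x_c = 1193633.82/17715.71 = 67.38 in; y_c = 1156210.14/17715.71 = 65.26 in.

x_c = 67.38 in, y_c = 65.26 in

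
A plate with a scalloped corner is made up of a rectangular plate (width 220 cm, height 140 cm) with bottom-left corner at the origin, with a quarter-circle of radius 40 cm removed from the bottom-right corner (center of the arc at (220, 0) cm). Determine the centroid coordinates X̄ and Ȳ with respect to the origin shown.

X̄ = 106.04 cm, Ȳ = 72.26 cm

Part | A | x̄ᵢ | ȳᵢ | A·x̄ᵢ | A·ȳᵢ
plate | 30800.00 | 110.00 | 70.00 | 3388000.00 | 2156000.00
removed quarter-circle | -1256.64 | 203.02 | 16.98 | -255126.82 | -21333.33
Σ | 29543.36 |  |  | 3132873.18 | 2134666.67
X̄ = 3132873.18 / 29543.36 = 106.04 cm
Ȳ = 2134666.67 / 29543.36 = 72.26 cm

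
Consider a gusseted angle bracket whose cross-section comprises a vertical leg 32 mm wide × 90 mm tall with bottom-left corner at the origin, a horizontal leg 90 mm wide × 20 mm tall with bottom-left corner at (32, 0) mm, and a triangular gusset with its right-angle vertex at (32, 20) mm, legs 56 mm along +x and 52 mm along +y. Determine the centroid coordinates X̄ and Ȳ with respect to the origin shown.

X̄ = 42.12 mm, Ȳ = 32.91 mm

vertical leg: A = 32 × 90 = 2880.00, centroid at (16.00, 45.00).
horizontal leg: A = 90 × 20 = 1800.00, centroid at (77.00, 10.00).
gusset: A = ½·56·52 = 1456.00, centroid at (50.67, 37.33).
ΣA = 6136.00 mm², ΣAX̄ = 258450.67 mm³, ΣAȲ = 201957.33 mm³.
X̄ = 258450.67/6136.00 = 42.12 mm; Ȳ = 201957.33/6136.00 = 32.91 mm.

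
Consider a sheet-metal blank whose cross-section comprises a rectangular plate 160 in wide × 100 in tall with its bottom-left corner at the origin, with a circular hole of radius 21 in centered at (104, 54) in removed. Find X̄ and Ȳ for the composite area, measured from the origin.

X̄ = 77.72 in, Ȳ = 49.62 in

plate: A = 160 × 100 = 16000.00, centroid at (80.00, 50.00).
hole: A = −π·21² = -1385.44, centroid at (104.00, 54.00).
ΣA = 14614.56 in²
ΣAX̄ = (16000.00)(80.00) + (-1385.44)(104.00) = 1135913.99 in³
ΣAȲ = (16000.00)(50.00) + (-1385.44)(54.00) = 725186.11 in³
X̄ = 1135913.99 / 14614.56 = 77.72 in
Ȳ = 725186.11 / 14614.56 = 49.62 in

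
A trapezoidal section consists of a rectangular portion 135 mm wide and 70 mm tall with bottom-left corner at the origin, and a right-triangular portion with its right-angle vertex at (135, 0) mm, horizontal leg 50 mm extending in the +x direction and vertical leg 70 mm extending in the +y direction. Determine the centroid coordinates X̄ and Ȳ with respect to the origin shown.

X̄ = 80.65 mm, Ȳ = 33.18 mm

rectangular portion: A = 135 × 70 = 9450.00, centroid at (67.50, 35.00).
triangular portion: A = ½·50·70 = 1750.00, centroid at (151.67, 23.33).
ΣA = 11200.00 mm², ΣAX̄ = 903291.67 mm³, ΣAȲ = 371583.33 mm³.
X̄ = 903291.67/11200.00 = 80.65 mm; Ȳ = 371583.33/11200.00 = 33.18 mm.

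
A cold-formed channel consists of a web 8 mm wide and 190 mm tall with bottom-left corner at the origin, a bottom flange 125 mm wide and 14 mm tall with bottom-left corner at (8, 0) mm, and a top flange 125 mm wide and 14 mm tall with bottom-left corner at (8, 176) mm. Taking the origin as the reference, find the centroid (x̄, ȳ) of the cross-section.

x̄ = 50.36 mm, ȳ = 95.00 mm

web: A = 8 × 190 = 1520.00, centroid at (4.00, 95.00).
bottom flange: A = 125 × 14 = 1750.00, centroid at (70.50, 7.00).
top flange: A = 125 × 14 = 1750.00, centroid at (70.50, 183.00).
ΣA = 5020.00 mm²
ΣAx̄ = (1520.00)(4.00) + (1750.00)(70.50) + (1750.00)(70.50) = 252830.00 mm³
ΣAȳ = (1520.00)(95.00) + (1750.00)(7.00) + (1750.00)(183.00) = 476900.00 mm³
x̄ = 252830.00 / 5020.00 = 50.36 mm
ȳ = 476900.00 / 5020.00 = 95.00 mm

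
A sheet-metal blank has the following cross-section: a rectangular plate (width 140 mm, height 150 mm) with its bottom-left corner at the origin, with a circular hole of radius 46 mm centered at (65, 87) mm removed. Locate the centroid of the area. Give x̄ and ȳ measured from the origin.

x̄ = 72.32 mm, ȳ = 69.44 mm

Part | A | x̄ᵢ | ȳᵢ | A·x̄ᵢ | A·ȳᵢ
plate | 21000.00 | 70.00 | 75.00 | 1470000.00 | 1575000.00
hole | -6647.61 | 65.00 | 87.00 | -432094.65 | -578342.07
Σ | 14352.39 |  |  | 1037905.35 | 996657.93
x̄ = 1037905.35 / 14352.39 = 72.32 mm
ȳ = 996657.93 / 14352.39 = 69.44 mm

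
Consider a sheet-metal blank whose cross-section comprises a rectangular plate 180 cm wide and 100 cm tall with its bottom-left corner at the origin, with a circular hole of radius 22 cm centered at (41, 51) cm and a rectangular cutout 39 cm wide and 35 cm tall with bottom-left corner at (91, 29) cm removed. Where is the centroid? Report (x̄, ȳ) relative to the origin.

Part | A | x̄ᵢ | ȳᵢ | A·x̄ᵢ | A·ȳᵢ
plate | 18000.00 | 90.00 | 50.00 | 1620000.00 | 900000.00
hole 1 | -1520.53 | 41.00 | 51.00 | -62341.76 | -77547.07
hole 2 | -1365.00 | 110.50 | 46.50 | -150832.50 | -63472.50
Σ | 15114.47 |  |  | 1406825.74 | 758980.43
x̄ = 1406825.74 / 15114.47 = 93.08 cm
ȳ = 758980.43 / 15114.47 = 50.22 cm

x̄ = 93.08 cm, ȳ = 50.22 cm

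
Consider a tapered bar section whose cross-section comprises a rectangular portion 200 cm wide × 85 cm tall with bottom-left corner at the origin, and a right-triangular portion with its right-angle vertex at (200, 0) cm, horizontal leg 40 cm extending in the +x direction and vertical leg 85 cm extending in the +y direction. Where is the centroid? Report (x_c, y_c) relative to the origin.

rectangular portion: A = 200 × 85 = 17000.00, centroid at (100.00, 42.50).
triangular portion: A = ½·40·85 = 1700.00, centroid at (213.33, 28.33).
ΣA = 18700.00 cm², ΣAx_c = 2062666.67 cm³, ΣAy_c = 770666.67 cm³.
x_c = 2062666.67/18700.00 = 110.30 cm; y_c = 770666.67/18700.00 = 41.21 cm.

x_c = 110.30 cm, y_c = 41.21 cm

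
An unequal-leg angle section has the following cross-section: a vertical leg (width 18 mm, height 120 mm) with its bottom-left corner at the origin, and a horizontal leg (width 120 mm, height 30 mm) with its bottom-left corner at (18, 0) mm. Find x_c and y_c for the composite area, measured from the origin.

x_c = 52.12 mm, y_c = 31.88 mm

vertical leg: A = 18 × 120 = 2160.00, centroid at (9.00, 60.00).
horizontal leg: A = 120 × 30 = 3600.00, centroid at (78.00, 15.00).
ΣA = 5760.00 mm²
ΣAx_c = (2160.00)(9.00) + (3600.00)(78.00) = 300240.00 mm³
ΣAy_c = (2160.00)(60.00) + (3600.00)(15.00) = 183600.00 mm³
x_c = 300240.00 / 5760.00 = 52.12 mm
y_c = 183600.00 / 5760.00 = 31.88 mm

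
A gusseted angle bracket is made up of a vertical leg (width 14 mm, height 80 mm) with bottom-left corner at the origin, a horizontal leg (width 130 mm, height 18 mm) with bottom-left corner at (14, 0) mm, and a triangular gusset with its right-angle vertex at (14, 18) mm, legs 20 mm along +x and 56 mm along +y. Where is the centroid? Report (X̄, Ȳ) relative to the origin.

X̄ = 50.81 mm, Ȳ = 21.49 mm

vertical leg: A = 14 × 80 = 1120.00, centroid at (7.00, 40.00).
horizontal leg: A = 130 × 18 = 2340.00, centroid at (79.00, 9.00).
gusset: A = ½·20·56 = 560.00, centroid at (20.67, 36.67).
ΣA = 4020.00 mm²
ΣAX̄ = (1120.00)(7.00) + (2340.00)(79.00) + (560.00)(20.67) = 204273.33 mm³
ΣAȲ = (1120.00)(40.00) + (2340.00)(9.00) + (560.00)(36.67) = 86393.33 mm³
X̄ = 204273.33 / 4020.00 = 50.81 mm
Ȳ = 86393.33 / 4020.00 = 21.49 mm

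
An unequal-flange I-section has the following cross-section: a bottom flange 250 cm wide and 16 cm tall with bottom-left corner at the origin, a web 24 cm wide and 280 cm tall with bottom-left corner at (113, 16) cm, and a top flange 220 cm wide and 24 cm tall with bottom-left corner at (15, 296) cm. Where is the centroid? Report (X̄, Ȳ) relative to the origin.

Part | A | x̄ᵢ | ȳᵢ | A·x̄ᵢ | A·ȳᵢ
bottom flange | 4000.00 | 125.00 | 8.00 | 500000.00 | 32000.00
web | 6720.00 | 125.00 | 156.00 | 840000.00 | 1048320.00
top flange | 5280.00 | 125.00 | 308.00 | 660000.00 | 1626240.00
Σ | 16000.00 |  |  | 2000000.00 | 2706560.00
X̄ = 2000000.00 / 16000.00 = 125.00 cm
Ȳ = 2706560.00 / 16000.00 = 169.16 cm

X̄ = 125.00 cm, Ȳ = 169.16 cm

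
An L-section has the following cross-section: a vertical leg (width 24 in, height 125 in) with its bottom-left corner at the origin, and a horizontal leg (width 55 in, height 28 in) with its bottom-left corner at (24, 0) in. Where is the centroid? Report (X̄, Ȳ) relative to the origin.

X̄ = 25.40 in, Ȳ = 46.05 in

vertical leg: A = 24 × 125 = 3000.00, centroid at (12.00, 62.50).
horizontal leg: A = 55 × 28 = 1540.00, centroid at (51.50, 14.00).
ΣA = 4540.00 in², ΣAX̄ = 115310.00 in³, ΣAȲ = 209060.00 in³.
X̄ = 115310.00/4540.00 = 25.40 in; Ȳ = 209060.00/4540.00 = 46.05 in.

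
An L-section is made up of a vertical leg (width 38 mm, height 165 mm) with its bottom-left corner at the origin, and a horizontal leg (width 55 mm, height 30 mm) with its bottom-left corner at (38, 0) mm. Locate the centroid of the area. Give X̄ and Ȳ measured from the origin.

vertical leg: A = 38 × 165 = 6270.00, centroid at (19.00, 82.50).
horizontal leg: A = 55 × 30 = 1650.00, centroid at (65.50, 15.00).
ΣA = 7920.00 mm²
ΣAX̄ = (6270.00)(19.00) + (1650.00)(65.50) = 227205.00 mm³
ΣAȲ = (6270.00)(82.50) + (1650.00)(15.00) = 542025.00 mm³
X̄ = 227205.00 / 7920.00 = 28.69 mm
Ȳ = 542025.00 / 7920.00 = 68.44 mm

X̄ = 28.69 mm, Ȳ = 68.44 mm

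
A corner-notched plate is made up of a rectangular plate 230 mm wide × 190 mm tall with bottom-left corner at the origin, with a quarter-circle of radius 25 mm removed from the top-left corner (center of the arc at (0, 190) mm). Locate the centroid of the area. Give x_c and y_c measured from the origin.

x_c = 116.19 mm, y_c = 94.04 mm

plate: A = 230 × 190 = 43700.00, centroid at (115.00, 95.00).
removed quarter-circle: A = −¼π·25² = -490.87, centroid at (10.61, 179.39).
ΣA = 43209.13 mm², ΣAx_c = 5020291.67 mm³, ΣAy_c = 4063442.30 mm³.
x_c = 5020291.67/43209.13 = 116.19 mm; y_c = 4063442.30/43209.13 = 94.04 mm.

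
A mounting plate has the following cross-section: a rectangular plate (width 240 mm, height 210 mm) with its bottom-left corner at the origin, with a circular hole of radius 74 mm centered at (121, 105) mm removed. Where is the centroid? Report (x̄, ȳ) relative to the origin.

plate: A = 240 × 210 = 50400.00, centroid at (120.00, 105.00).
hole: A = −π·74² = -17203.36, centroid at (121.00, 105.00).
ΣA = 33196.64 mm²
ΣAx̄ = (50400.00)(120.00) + (-17203.36)(121.00) = 3966393.27 mm³
ΣAȳ = (50400.00)(105.00) + (-17203.36)(105.00) = 3485647.06 mm³
x̄ = 3966393.27 / 33196.64 = 119.48 mm
ȳ = 3485647.06 / 33196.64 = 105.00 mm

x̄ = 119.48 mm, ȳ = 105.00 mm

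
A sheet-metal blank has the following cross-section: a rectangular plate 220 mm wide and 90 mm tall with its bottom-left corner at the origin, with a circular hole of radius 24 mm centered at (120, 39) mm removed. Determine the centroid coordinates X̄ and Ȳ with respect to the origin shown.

Part | A | x̄ᵢ | ȳᵢ | A·x̄ᵢ | A·ȳᵢ
plate | 19800.00 | 110.00 | 45.00 | 2178000.00 | 891000.00
hole | -1809.56 | 120.00 | 39.00 | -217146.88 | -70572.74
Σ | 17990.44 |  |  | 1960853.12 | 820427.26
X̄ = 1960853.12 / 17990.44 = 108.99 mm
Ȳ = 820427.26 / 17990.44 = 45.60 mm

X̄ = 108.99 mm, Ȳ = 45.60 mm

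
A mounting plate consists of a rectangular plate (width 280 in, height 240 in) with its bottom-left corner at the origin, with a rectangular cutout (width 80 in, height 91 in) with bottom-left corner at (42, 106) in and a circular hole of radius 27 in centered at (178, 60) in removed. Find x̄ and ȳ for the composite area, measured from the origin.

plate: A = 280 × 240 = 67200.00, centroid at (140.00, 120.00).
hole 1: A = −(80 × 91) = -7280.00, centroid at (82.00, 151.50).
hole 2: A = −π·27² = -2290.22, centroid at (178.00, 60.00).
ΣA = 57629.78 in², ΣAx̄ = 8403380.65 in³, ΣAȳ = 6823666.74 in³.
x̄ = 8403380.65/57629.78 = 145.82 in; ȳ = 6823666.74/57629.78 = 118.41 in.

x̄ = 145.82 in, ȳ = 118.41 in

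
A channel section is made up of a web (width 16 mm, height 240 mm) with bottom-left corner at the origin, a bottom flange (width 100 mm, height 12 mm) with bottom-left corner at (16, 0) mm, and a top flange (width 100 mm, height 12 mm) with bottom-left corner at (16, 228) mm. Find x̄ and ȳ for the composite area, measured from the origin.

x̄ = 30.31 mm, ȳ = 120.00 mm

web: A = 16 × 240 = 3840.00, centroid at (8.00, 120.00).
bottom flange: A = 100 × 12 = 1200.00, centroid at (66.00, 6.00).
top flange: A = 100 × 12 = 1200.00, centroid at (66.00, 234.00).
ΣA = 6240.00 mm²
ΣAx̄ = (3840.00)(8.00) + (1200.00)(66.00) + (1200.00)(66.00) = 189120.00 mm³
ΣAȳ = (3840.00)(120.00) + (1200.00)(6.00) + (1200.00)(234.00) = 748800.00 mm³
x̄ = 189120.00 / 6240.00 = 30.31 mm
ȳ = 748800.00 / 6240.00 = 120.00 mm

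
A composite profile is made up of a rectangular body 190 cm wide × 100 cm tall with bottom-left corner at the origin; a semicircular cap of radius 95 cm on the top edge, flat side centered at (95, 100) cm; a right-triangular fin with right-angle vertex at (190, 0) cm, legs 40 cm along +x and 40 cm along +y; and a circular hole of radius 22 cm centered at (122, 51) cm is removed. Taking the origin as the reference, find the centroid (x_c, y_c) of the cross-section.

Part | A | x̄ᵢ | ȳᵢ | A·x̄ᵢ | A·ȳᵢ
rectangular body | 19000.00 | 95.00 | 50.00 | 1805000.00 | 950000.00
semicircular top | 14176.44 | 95.00 | 140.32 | 1346761.50 | 1989227.02
triangular fin | 800.00 | 203.33 | 13.33 | 162666.67 | 10666.67
hole | -1520.53 | 122.00 | 51.00 | -185504.76 | -77547.07
Σ | 32455.91 |  |  | 3128923.40 | 2872346.61
x_c = 3128923.40 / 32455.91 = 96.41 cm
y_c = 2872346.61 / 32455.91 = 88.50 cm

x_c = 96.41 cm, y_c = 88.50 cm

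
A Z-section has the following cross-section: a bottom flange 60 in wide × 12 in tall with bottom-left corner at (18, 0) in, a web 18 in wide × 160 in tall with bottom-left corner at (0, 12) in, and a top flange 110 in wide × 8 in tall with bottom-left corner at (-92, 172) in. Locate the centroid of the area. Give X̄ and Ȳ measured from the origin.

X̄ = 6.23 in, Ȳ = 94.68 in

bottom flange: A = 60 × 12 = 720.00, centroid at (48.00, 6.00).
web: A = 18 × 160 = 2880.00, centroid at (9.00, 92.00).
top flange: A = 110 × 8 = 880.00, centroid at (-37.00, 176.00).
ΣA = 4480.00 in², ΣAX̄ = 27920.00 in³, ΣAȲ = 424160.00 in³.
X̄ = 27920.00/4480.00 = 6.23 in; Ȳ = 424160.00/4480.00 = 94.68 in.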